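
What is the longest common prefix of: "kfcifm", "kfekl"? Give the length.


Words: kfcifm, kfekl
  Position 0: all 'k' => match
  Position 1: all 'f' => match
  Position 2: ('c', 'e') => mismatch, stop
LCP = "kf" (length 2)

2


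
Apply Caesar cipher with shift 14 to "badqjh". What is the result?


Caesar cipher: shift "badqjh" by 14
  'b' (pos 1) + 14 = pos 15 = 'p'
  'a' (pos 0) + 14 = pos 14 = 'o'
  'd' (pos 3) + 14 = pos 17 = 'r'
  'q' (pos 16) + 14 = pos 4 = 'e'
  'j' (pos 9) + 14 = pos 23 = 'x'
  'h' (pos 7) + 14 = pos 21 = 'v'
Result: porexv

porexv


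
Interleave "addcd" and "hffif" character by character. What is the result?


Interleaving "addcd" and "hffif":
  Position 0: 'a' from first, 'h' from second => "ah"
  Position 1: 'd' from first, 'f' from second => "df"
  Position 2: 'd' from first, 'f' from second => "df"
  Position 3: 'c' from first, 'i' from second => "ci"
  Position 4: 'd' from first, 'f' from second => "df"
Result: ahdfdfcidf

ahdfdfcidf


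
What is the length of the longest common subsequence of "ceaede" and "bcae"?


LCS of "ceaede" and "bcae"
DP table:
           b    c    a    e
      0    0    0    0    0
  c   0    0    1    1    1
  e   0    0    1    1    2
  a   0    0    1    2    2
  e   0    0    1    2    3
  d   0    0    1    2    3
  e   0    0    1    2    3
LCS length = dp[6][4] = 3

3


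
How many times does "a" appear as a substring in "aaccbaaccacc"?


Searching for "a" in "aaccbaaccacc"
Scanning each position:
  Position 0: "a" => MATCH
  Position 1: "a" => MATCH
  Position 2: "c" => no
  Position 3: "c" => no
  Position 4: "b" => no
  Position 5: "a" => MATCH
  Position 6: "a" => MATCH
  Position 7: "c" => no
  Position 8: "c" => no
  Position 9: "a" => MATCH
  Position 10: "c" => no
  Position 11: "c" => no
Total occurrences: 5

5


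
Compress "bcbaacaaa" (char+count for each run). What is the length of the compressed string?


Input: bcbaacaaa
Runs:
  'b' x 1 => "b1"
  'c' x 1 => "c1"
  'b' x 1 => "b1"
  'a' x 2 => "a2"
  'c' x 1 => "c1"
  'a' x 3 => "a3"
Compressed: "b1c1b1a2c1a3"
Compressed length: 12

12


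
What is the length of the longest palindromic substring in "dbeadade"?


Input: "dbeadade"
Checking substrings for palindromes:
  [3:6] "ada" (len 3) => palindrome
  [4:7] "dad" (len 3) => palindrome
Longest palindromic substring: "ada" with length 3

3


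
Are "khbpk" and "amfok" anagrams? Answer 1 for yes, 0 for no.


Strings: "khbpk", "amfok"
Sorted first:  bhkkp
Sorted second: afkmo
Differ at position 0: 'b' vs 'a' => not anagrams

0


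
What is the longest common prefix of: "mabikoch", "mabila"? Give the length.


Words: mabikoch, mabila
  Position 0: all 'm' => match
  Position 1: all 'a' => match
  Position 2: all 'b' => match
  Position 3: all 'i' => match
  Position 4: ('k', 'l') => mismatch, stop
LCP = "mabi" (length 4)

4


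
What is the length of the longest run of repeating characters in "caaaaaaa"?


Input: "caaaaaaa"
Scanning for longest run:
  Position 1 ('a'): new char, reset run to 1
  Position 2 ('a'): continues run of 'a', length=2
  Position 3 ('a'): continues run of 'a', length=3
  Position 4 ('a'): continues run of 'a', length=4
  Position 5 ('a'): continues run of 'a', length=5
  Position 6 ('a'): continues run of 'a', length=6
  Position 7 ('a'): continues run of 'a', length=7
Longest run: 'a' with length 7

7


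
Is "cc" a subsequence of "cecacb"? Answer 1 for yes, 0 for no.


Check if "cc" is a subsequence of "cecacb"
Greedy scan:
  Position 0 ('c'): matches sub[0] = 'c'
  Position 1 ('e'): no match needed
  Position 2 ('c'): matches sub[1] = 'c'
  Position 3 ('a'): no match needed
  Position 4 ('c'): no match needed
  Position 5 ('b'): no match needed
All 2 characters matched => is a subsequence

1


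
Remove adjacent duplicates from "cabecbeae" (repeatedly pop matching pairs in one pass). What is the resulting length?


Input: cabecbeae
Stack-based adjacent duplicate removal:
  Read 'c': push. Stack: c
  Read 'a': push. Stack: ca
  Read 'b': push. Stack: cab
  Read 'e': push. Stack: cabe
  Read 'c': push. Stack: cabec
  Read 'b': push. Stack: cabecb
  Read 'e': push. Stack: cabecbe
  Read 'a': push. Stack: cabecbea
  Read 'e': push. Stack: cabecbeae
Final stack: "cabecbeae" (length 9)

9


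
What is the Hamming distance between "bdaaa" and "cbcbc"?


Comparing "bdaaa" and "cbcbc" position by position:
  Position 0: 'b' vs 'c' => differ
  Position 1: 'd' vs 'b' => differ
  Position 2: 'a' vs 'c' => differ
  Position 3: 'a' vs 'b' => differ
  Position 4: 'a' vs 'c' => differ
Total differences (Hamming distance): 5

5


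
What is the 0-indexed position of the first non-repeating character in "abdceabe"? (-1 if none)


Input: abdceabe
Character frequencies:
  'a': 2
  'b': 2
  'c': 1
  'd': 1
  'e': 2
Scanning left to right for freq == 1:
  Position 0 ('a'): freq=2, skip
  Position 1 ('b'): freq=2, skip
  Position 2 ('d'): unique! => answer = 2

2


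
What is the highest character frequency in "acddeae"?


Input: acddeae
Character counts:
  'a': 2
  'c': 1
  'd': 2
  'e': 2
Maximum frequency: 2

2


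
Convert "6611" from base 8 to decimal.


Input: "6611" in base 8
Positional expansion:
  Digit '6' (value 6) x 8^3 = 3072
  Digit '6' (value 6) x 8^2 = 384
  Digit '1' (value 1) x 8^1 = 8
  Digit '1' (value 1) x 8^0 = 1
Sum = 3465

3465


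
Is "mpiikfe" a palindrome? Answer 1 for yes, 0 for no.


Input: mpiikfe
Reversed: efkiipm
  Compare pos 0 ('m') with pos 6 ('e'): MISMATCH
  Compare pos 1 ('p') with pos 5 ('f'): MISMATCH
  Compare pos 2 ('i') with pos 4 ('k'): MISMATCH
Result: not a palindrome

0


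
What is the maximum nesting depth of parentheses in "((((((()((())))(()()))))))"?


Input: "((((((()((())))(()()))))))"
Tracking depth:
  Position 0 '(': depth becomes 1
  Position 1 '(': depth becomes 2
  Position 2 '(': depth becomes 3
  Position 3 '(': depth becomes 4
  Position 4 '(': depth becomes 5
  Position 5 '(': depth becomes 6
  Position 6 '(': depth becomes 7
  Position 7 ')': depth becomes 6
  Position 8 '(': depth becomes 7
  Position 9 '(': depth becomes 8
  Position 10 '(': depth becomes 9
  Position 11 ')': depth becomes 8
  Position 12 ')': depth becomes 7
  Position 13 ')': depth becomes 6
  Position 14 ')': depth becomes 5
  Position 15 '(': depth becomes 6
  Position 16 '(': depth becomes 7
  Position 17 ')': depth becomes 6
  Position 18 '(': depth becomes 7
  Position 19 ')': depth becomes 6
  Position 20 ')': depth becomes 5
  Position 21 ')': depth becomes 4
  Position 22 ')': depth becomes 3
  Position 23 ')': depth becomes 2
  Position 24 ')': depth becomes 1
  Position 25 ')': depth becomes 0
Maximum depth reached: 9

9


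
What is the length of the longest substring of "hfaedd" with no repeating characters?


Input: "hfaedd"
Sliding window (track last position of each char):
  Position 0 ('h'): window [0,0] length 1 -- new best
  Position 1 ('f'): window [0,1] length 2 -- new best
  Position 2 ('a'): window [0,2] length 3 -- new best
  Position 3 ('e'): window [0,3] length 4 -- new best
  Position 4 ('d'): window [0,4] length 5 -- new best
  Position 5 ('d'): repeat (last at 4), move window start to 5
  Position 5 ('d'): window [5,5] length 1
Longest substring with no repeats: "hfaed" with length 5

5


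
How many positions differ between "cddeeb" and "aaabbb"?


Comparing "cddeeb" and "aaabbb" position by position:
  Position 0: 'c' vs 'a' => DIFFER
  Position 1: 'd' vs 'a' => DIFFER
  Position 2: 'd' vs 'a' => DIFFER
  Position 3: 'e' vs 'b' => DIFFER
  Position 4: 'e' vs 'b' => DIFFER
  Position 5: 'b' vs 'b' => same
Positions that differ: 5

5


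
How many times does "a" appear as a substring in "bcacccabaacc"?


Searching for "a" in "bcacccabaacc"
Scanning each position:
  Position 0: "b" => no
  Position 1: "c" => no
  Position 2: "a" => MATCH
  Position 3: "c" => no
  Position 4: "c" => no
  Position 5: "c" => no
  Position 6: "a" => MATCH
  Position 7: "b" => no
  Position 8: "a" => MATCH
  Position 9: "a" => MATCH
  Position 10: "c" => no
  Position 11: "c" => no
Total occurrences: 4

4


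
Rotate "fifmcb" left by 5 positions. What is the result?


Input: "fifmcb", rotate left by 5
First 5 characters: "fifmc"
Remaining characters: "b"
Concatenate remaining + first: "b" + "fifmc" = "bfifmc"

bfifmc


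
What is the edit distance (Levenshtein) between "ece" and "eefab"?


Computing edit distance: "ece" -> "eefab"
DP table:
           e    e    f    a    b
      0    1    2    3    4    5
  e   1    0    1    2    3    4
  c   2    1    1    2    3    4
  e   3    2    1    2    3    4
Edit distance = dp[3][5] = 4

4


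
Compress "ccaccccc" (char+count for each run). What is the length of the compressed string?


Input: ccaccccc
Runs:
  'c' x 2 => "c2"
  'a' x 1 => "a1"
  'c' x 5 => "c5"
Compressed: "c2a1c5"
Compressed length: 6

6


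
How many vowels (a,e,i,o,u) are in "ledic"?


Input: ledic
Checking each character:
  'l' at position 0: consonant
  'e' at position 1: vowel (running total: 1)
  'd' at position 2: consonant
  'i' at position 3: vowel (running total: 2)
  'c' at position 4: consonant
Total vowels: 2

2


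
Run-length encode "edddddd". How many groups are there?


Input: edddddd
Scanning for consecutive runs:
  Group 1: 'e' x 1 (positions 0-0)
  Group 2: 'd' x 6 (positions 1-6)
Total groups: 2

2


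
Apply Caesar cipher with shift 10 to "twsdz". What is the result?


Caesar cipher: shift "twsdz" by 10
  't' (pos 19) + 10 = pos 3 = 'd'
  'w' (pos 22) + 10 = pos 6 = 'g'
  's' (pos 18) + 10 = pos 2 = 'c'
  'd' (pos 3) + 10 = pos 13 = 'n'
  'z' (pos 25) + 10 = pos 9 = 'j'
Result: dgcnj

dgcnj


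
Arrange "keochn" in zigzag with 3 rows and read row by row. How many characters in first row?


Zigzag "keochn" into 3 rows:
Placing characters:
  'k' => row 0
  'e' => row 1
  'o' => row 2
  'c' => row 1
  'h' => row 0
  'n' => row 1
Rows:
  Row 0: "kh"
  Row 1: "ecn"
  Row 2: "o"
First row length: 2

2


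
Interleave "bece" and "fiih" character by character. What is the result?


Interleaving "bece" and "fiih":
  Position 0: 'b' from first, 'f' from second => "bf"
  Position 1: 'e' from first, 'i' from second => "ei"
  Position 2: 'c' from first, 'i' from second => "ci"
  Position 3: 'e' from first, 'h' from second => "eh"
Result: bfeicieh

bfeicieh


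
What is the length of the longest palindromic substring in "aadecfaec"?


Input: "aadecfaec"
Checking substrings for palindromes:
  [0:2] "aa" (len 2) => palindrome
Longest palindromic substring: "aa" with length 2

2


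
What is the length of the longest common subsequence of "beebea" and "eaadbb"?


LCS of "beebea" and "eaadbb"
DP table:
           e    a    a    d    b    b
      0    0    0    0    0    0    0
  b   0    0    0    0    0    1    1
  e   0    1    1    1    1    1    1
  e   0    1    1    1    1    1    1
  b   0    1    1    1    1    2    2
  e   0    1    1    1    1    2    2
  a   0    1    2    2    2    2    2
LCS length = dp[6][6] = 2

2


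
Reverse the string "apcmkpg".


Input: apcmkpg
Reading characters right to left:
  Position 6: 'g'
  Position 5: 'p'
  Position 4: 'k'
  Position 3: 'm'
  Position 2: 'c'
  Position 1: 'p'
  Position 0: 'a'
Reversed: gpkmcpa

gpkmcpa


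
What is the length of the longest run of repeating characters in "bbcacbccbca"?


Input: "bbcacbccbca"
Scanning for longest run:
  Position 1 ('b'): continues run of 'b', length=2
  Position 2 ('c'): new char, reset run to 1
  Position 3 ('a'): new char, reset run to 1
  Position 4 ('c'): new char, reset run to 1
  Position 5 ('b'): new char, reset run to 1
  Position 6 ('c'): new char, reset run to 1
  Position 7 ('c'): continues run of 'c', length=2
  Position 8 ('b'): new char, reset run to 1
  Position 9 ('c'): new char, reset run to 1
  Position 10 ('a'): new char, reset run to 1
Longest run: 'b' with length 2

2


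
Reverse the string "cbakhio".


Input: cbakhio
Reading characters right to left:
  Position 6: 'o'
  Position 5: 'i'
  Position 4: 'h'
  Position 3: 'k'
  Position 2: 'a'
  Position 1: 'b'
  Position 0: 'c'
Reversed: oihkabc

oihkabc


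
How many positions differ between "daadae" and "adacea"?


Comparing "daadae" and "adacea" position by position:
  Position 0: 'd' vs 'a' => DIFFER
  Position 1: 'a' vs 'd' => DIFFER
  Position 2: 'a' vs 'a' => same
  Position 3: 'd' vs 'c' => DIFFER
  Position 4: 'a' vs 'e' => DIFFER
  Position 5: 'e' vs 'a' => DIFFER
Positions that differ: 5

5


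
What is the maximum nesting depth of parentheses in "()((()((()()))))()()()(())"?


Input: "()((()((()()))))()()()(())"
Tracking depth:
  Position 0 '(': depth becomes 1
  Position 1 ')': depth becomes 0
  Position 2 '(': depth becomes 1
  Position 3 '(': depth becomes 2
  Position 4 '(': depth becomes 3
  Position 5 ')': depth becomes 2
  Position 6 '(': depth becomes 3
  Position 7 '(': depth becomes 4
  Position 8 '(': depth becomes 5
  Position 9 ')': depth becomes 4
  Position 10 '(': depth becomes 5
  Position 11 ')': depth becomes 4
  Position 12 ')': depth becomes 3
  Position 13 ')': depth becomes 2
  Position 14 ')': depth becomes 1
  Position 15 ')': depth becomes 0
  Position 16 '(': depth becomes 1
  Position 17 ')': depth becomes 0
  Position 18 '(': depth becomes 1
  Position 19 ')': depth becomes 0
  Position 20 '(': depth becomes 1
  Position 21 ')': depth becomes 0
  Position 22 '(': depth becomes 1
  Position 23 '(': depth becomes 2
  Position 24 ')': depth becomes 1
  Position 25 ')': depth becomes 0
Maximum depth reached: 5

5


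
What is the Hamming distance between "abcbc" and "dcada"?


Comparing "abcbc" and "dcada" position by position:
  Position 0: 'a' vs 'd' => differ
  Position 1: 'b' vs 'c' => differ
  Position 2: 'c' vs 'a' => differ
  Position 3: 'b' vs 'd' => differ
  Position 4: 'c' vs 'a' => differ
Total differences (Hamming distance): 5

5


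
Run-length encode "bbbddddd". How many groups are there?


Input: bbbddddd
Scanning for consecutive runs:
  Group 1: 'b' x 3 (positions 0-2)
  Group 2: 'd' x 5 (positions 3-7)
Total groups: 2

2


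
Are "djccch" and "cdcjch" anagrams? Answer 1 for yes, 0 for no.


Strings: "djccch", "cdcjch"
Sorted first:  cccdhj
Sorted second: cccdhj
Sorted forms match => anagrams

1


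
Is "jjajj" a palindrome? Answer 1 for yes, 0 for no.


Input: jjajj
Reversed: jjajj
  Compare pos 0 ('j') with pos 4 ('j'): match
  Compare pos 1 ('j') with pos 3 ('j'): match
Result: palindrome

1


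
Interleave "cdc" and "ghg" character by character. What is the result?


Interleaving "cdc" and "ghg":
  Position 0: 'c' from first, 'g' from second => "cg"
  Position 1: 'd' from first, 'h' from second => "dh"
  Position 2: 'c' from first, 'g' from second => "cg"
Result: cgdhcg

cgdhcg


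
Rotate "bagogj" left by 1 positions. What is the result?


Input: "bagogj", rotate left by 1
First 1 characters: "b"
Remaining characters: "agogj"
Concatenate remaining + first: "agogj" + "b" = "agogjb"

agogjb


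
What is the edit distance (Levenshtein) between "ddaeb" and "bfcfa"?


Computing edit distance: "ddaeb" -> "bfcfa"
DP table:
           b    f    c    f    a
      0    1    2    3    4    5
  d   1    1    2    3    4    5
  d   2    2    2    3    4    5
  a   3    3    3    3    4    4
  e   4    4    4    4    4    5
  b   5    4    5    5    5    5
Edit distance = dp[5][5] = 5

5


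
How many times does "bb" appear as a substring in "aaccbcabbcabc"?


Searching for "bb" in "aaccbcabbcabc"
Scanning each position:
  Position 0: "aa" => no
  Position 1: "ac" => no
  Position 2: "cc" => no
  Position 3: "cb" => no
  Position 4: "bc" => no
  Position 5: "ca" => no
  Position 6: "ab" => no
  Position 7: "bb" => MATCH
  Position 8: "bc" => no
  Position 9: "ca" => no
  Position 10: "ab" => no
  Position 11: "bc" => no
Total occurrences: 1

1


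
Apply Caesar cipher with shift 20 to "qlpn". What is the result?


Caesar cipher: shift "qlpn" by 20
  'q' (pos 16) + 20 = pos 10 = 'k'
  'l' (pos 11) + 20 = pos 5 = 'f'
  'p' (pos 15) + 20 = pos 9 = 'j'
  'n' (pos 13) + 20 = pos 7 = 'h'
Result: kfjh

kfjh


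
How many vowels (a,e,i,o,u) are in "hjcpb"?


Input: hjcpb
Checking each character:
  'h' at position 0: consonant
  'j' at position 1: consonant
  'c' at position 2: consonant
  'p' at position 3: consonant
  'b' at position 4: consonant
Total vowels: 0

0


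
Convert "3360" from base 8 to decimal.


Input: "3360" in base 8
Positional expansion:
  Digit '3' (value 3) x 8^3 = 1536
  Digit '3' (value 3) x 8^2 = 192
  Digit '6' (value 6) x 8^1 = 48
  Digit '0' (value 0) x 8^0 = 0
Sum = 1776

1776


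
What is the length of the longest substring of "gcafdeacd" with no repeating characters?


Input: "gcafdeacd"
Sliding window (track last position of each char):
  Position 0 ('g'): window [0,0] length 1 -- new best
  Position 1 ('c'): window [0,1] length 2 -- new best
  Position 2 ('a'): window [0,2] length 3 -- new best
  Position 3 ('f'): window [0,3] length 4 -- new best
  Position 4 ('d'): window [0,4] length 5 -- new best
  Position 5 ('e'): window [0,5] length 6 -- new best
  Position 6 ('a'): repeat (last at 2), move window start to 3
  Position 6 ('a'): window [3,6] length 4
  Position 7 ('c'): window [3,7] length 5
  Position 8 ('d'): repeat (last at 4), move window start to 5
  Position 8 ('d'): window [5,8] length 4
Longest substring with no repeats: "gcafde" with length 6

6


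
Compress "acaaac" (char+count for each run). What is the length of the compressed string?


Input: acaaac
Runs:
  'a' x 1 => "a1"
  'c' x 1 => "c1"
  'a' x 3 => "a3"
  'c' x 1 => "c1"
Compressed: "a1c1a3c1"
Compressed length: 8

8


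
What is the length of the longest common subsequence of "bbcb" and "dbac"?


LCS of "bbcb" and "dbac"
DP table:
           d    b    a    c
      0    0    0    0    0
  b   0    0    1    1    1
  b   0    0    1    1    1
  c   0    0    1    1    2
  b   0    0    1    1    2
LCS length = dp[4][4] = 2

2


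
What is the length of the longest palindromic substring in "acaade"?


Input: "acaade"
Checking substrings for palindromes:
  [0:3] "aca" (len 3) => palindrome
  [2:4] "aa" (len 2) => palindrome
Longest palindromic substring: "aca" with length 3

3


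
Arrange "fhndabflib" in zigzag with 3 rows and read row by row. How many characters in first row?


Zigzag "fhndabflib" into 3 rows:
Placing characters:
  'f' => row 0
  'h' => row 1
  'n' => row 2
  'd' => row 1
  'a' => row 0
  'b' => row 1
  'f' => row 2
  'l' => row 1
  'i' => row 0
  'b' => row 1
Rows:
  Row 0: "fai"
  Row 1: "hdblb"
  Row 2: "nf"
First row length: 3

3


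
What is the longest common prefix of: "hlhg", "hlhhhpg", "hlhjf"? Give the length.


Words: hlhg, hlhhhpg, hlhjf
  Position 0: all 'h' => match
  Position 1: all 'l' => match
  Position 2: all 'h' => match
  Position 3: ('g', 'h', 'j') => mismatch, stop
LCP = "hlh" (length 3)

3


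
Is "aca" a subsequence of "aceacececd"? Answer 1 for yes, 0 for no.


Check if "aca" is a subsequence of "aceacececd"
Greedy scan:
  Position 0 ('a'): matches sub[0] = 'a'
  Position 1 ('c'): matches sub[1] = 'c'
  Position 2 ('e'): no match needed
  Position 3 ('a'): matches sub[2] = 'a'
  Position 4 ('c'): no match needed
  Position 5 ('e'): no match needed
  Position 6 ('c'): no match needed
  Position 7 ('e'): no match needed
  Position 8 ('c'): no match needed
  Position 9 ('d'): no match needed
All 3 characters matched => is a subsequence

1


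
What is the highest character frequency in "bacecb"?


Input: bacecb
Character counts:
  'a': 1
  'b': 2
  'c': 2
  'e': 1
Maximum frequency: 2

2


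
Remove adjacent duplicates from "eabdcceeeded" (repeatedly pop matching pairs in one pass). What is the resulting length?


Input: eabdcceeeded
Stack-based adjacent duplicate removal:
  Read 'e': push. Stack: e
  Read 'a': push. Stack: ea
  Read 'b': push. Stack: eab
  Read 'd': push. Stack: eabd
  Read 'c': push. Stack: eabdc
  Read 'c': matches stack top 'c' => pop. Stack: eabd
  Read 'e': push. Stack: eabde
  Read 'e': matches stack top 'e' => pop. Stack: eabd
  Read 'e': push. Stack: eabde
  Read 'd': push. Stack: eabded
  Read 'e': push. Stack: eabdede
  Read 'd': push. Stack: eabdeded
Final stack: "eabdeded" (length 8)

8


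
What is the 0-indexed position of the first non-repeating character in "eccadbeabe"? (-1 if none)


Input: eccadbeabe
Character frequencies:
  'a': 2
  'b': 2
  'c': 2
  'd': 1
  'e': 3
Scanning left to right for freq == 1:
  Position 0 ('e'): freq=3, skip
  Position 1 ('c'): freq=2, skip
  Position 2 ('c'): freq=2, skip
  Position 3 ('a'): freq=2, skip
  Position 4 ('d'): unique! => answer = 4

4


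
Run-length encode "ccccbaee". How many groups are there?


Input: ccccbaee
Scanning for consecutive runs:
  Group 1: 'c' x 4 (positions 0-3)
  Group 2: 'b' x 1 (positions 4-4)
  Group 3: 'a' x 1 (positions 5-5)
  Group 4: 'e' x 2 (positions 6-7)
Total groups: 4

4


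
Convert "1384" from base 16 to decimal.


Input: "1384" in base 16
Positional expansion:
  Digit '1' (value 1) x 16^3 = 4096
  Digit '3' (value 3) x 16^2 = 768
  Digit '8' (value 8) x 16^1 = 128
  Digit '4' (value 4) x 16^0 = 4
Sum = 4996

4996


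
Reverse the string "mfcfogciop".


Input: mfcfogciop
Reading characters right to left:
  Position 9: 'p'
  Position 8: 'o'
  Position 7: 'i'
  Position 6: 'c'
  Position 5: 'g'
  Position 4: 'o'
  Position 3: 'f'
  Position 2: 'c'
  Position 1: 'f'
  Position 0: 'm'
Reversed: poicgofcfm

poicgofcfm


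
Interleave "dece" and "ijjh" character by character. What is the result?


Interleaving "dece" and "ijjh":
  Position 0: 'd' from first, 'i' from second => "di"
  Position 1: 'e' from first, 'j' from second => "ej"
  Position 2: 'c' from first, 'j' from second => "cj"
  Position 3: 'e' from first, 'h' from second => "eh"
Result: diejcjeh

diejcjeh


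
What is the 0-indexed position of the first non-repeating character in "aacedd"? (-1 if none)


Input: aacedd
Character frequencies:
  'a': 2
  'c': 1
  'd': 2
  'e': 1
Scanning left to right for freq == 1:
  Position 0 ('a'): freq=2, skip
  Position 1 ('a'): freq=2, skip
  Position 2 ('c'): unique! => answer = 2

2


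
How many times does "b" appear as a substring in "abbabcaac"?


Searching for "b" in "abbabcaac"
Scanning each position:
  Position 0: "a" => no
  Position 1: "b" => MATCH
  Position 2: "b" => MATCH
  Position 3: "a" => no
  Position 4: "b" => MATCH
  Position 5: "c" => no
  Position 6: "a" => no
  Position 7: "a" => no
  Position 8: "c" => no
Total occurrences: 3

3


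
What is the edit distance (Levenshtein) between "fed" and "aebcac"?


Computing edit distance: "fed" -> "aebcac"
DP table:
           a    e    b    c    a    c
      0    1    2    3    4    5    6
  f   1    1    2    3    4    5    6
  e   2    2    1    2    3    4    5
  d   3    3    2    2    3    4    5
Edit distance = dp[3][6] = 5

5


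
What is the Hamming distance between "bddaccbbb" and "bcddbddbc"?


Comparing "bddaccbbb" and "bcddbddbc" position by position:
  Position 0: 'b' vs 'b' => same
  Position 1: 'd' vs 'c' => differ
  Position 2: 'd' vs 'd' => same
  Position 3: 'a' vs 'd' => differ
  Position 4: 'c' vs 'b' => differ
  Position 5: 'c' vs 'd' => differ
  Position 6: 'b' vs 'd' => differ
  Position 7: 'b' vs 'b' => same
  Position 8: 'b' vs 'c' => differ
Total differences (Hamming distance): 6

6


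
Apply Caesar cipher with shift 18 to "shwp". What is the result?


Caesar cipher: shift "shwp" by 18
  's' (pos 18) + 18 = pos 10 = 'k'
  'h' (pos 7) + 18 = pos 25 = 'z'
  'w' (pos 22) + 18 = pos 14 = 'o'
  'p' (pos 15) + 18 = pos 7 = 'h'
Result: kzoh

kzoh


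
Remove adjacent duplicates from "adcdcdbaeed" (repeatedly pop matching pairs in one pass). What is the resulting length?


Input: adcdcdbaeed
Stack-based adjacent duplicate removal:
  Read 'a': push. Stack: a
  Read 'd': push. Stack: ad
  Read 'c': push. Stack: adc
  Read 'd': push. Stack: adcd
  Read 'c': push. Stack: adcdc
  Read 'd': push. Stack: adcdcd
  Read 'b': push. Stack: adcdcdb
  Read 'a': push. Stack: adcdcdba
  Read 'e': push. Stack: adcdcdbae
  Read 'e': matches stack top 'e' => pop. Stack: adcdcdba
  Read 'd': push. Stack: adcdcdbad
Final stack: "adcdcdbad" (length 9)

9


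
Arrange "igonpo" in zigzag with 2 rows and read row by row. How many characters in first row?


Zigzag "igonpo" into 2 rows:
Placing characters:
  'i' => row 0
  'g' => row 1
  'o' => row 0
  'n' => row 1
  'p' => row 0
  'o' => row 1
Rows:
  Row 0: "iop"
  Row 1: "gno"
First row length: 3

3


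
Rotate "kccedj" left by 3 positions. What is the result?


Input: "kccedj", rotate left by 3
First 3 characters: "kcc"
Remaining characters: "edj"
Concatenate remaining + first: "edj" + "kcc" = "edjkcc"

edjkcc


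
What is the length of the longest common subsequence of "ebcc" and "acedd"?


LCS of "ebcc" and "acedd"
DP table:
           a    c    e    d    d
      0    0    0    0    0    0
  e   0    0    0    1    1    1
  b   0    0    0    1    1    1
  c   0    0    1    1    1    1
  c   0    0    1    1    1    1
LCS length = dp[4][5] = 1

1


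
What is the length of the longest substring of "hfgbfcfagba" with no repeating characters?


Input: "hfgbfcfagba"
Sliding window (track last position of each char):
  Position 0 ('h'): window [0,0] length 1 -- new best
  Position 1 ('f'): window [0,1] length 2 -- new best
  Position 2 ('g'): window [0,2] length 3 -- new best
  Position 3 ('b'): window [0,3] length 4 -- new best
  Position 4 ('f'): repeat (last at 1), move window start to 2
  Position 4 ('f'): window [2,4] length 3
  Position 5 ('c'): window [2,5] length 4
  Position 6 ('f'): repeat (last at 4), move window start to 5
  Position 6 ('f'): window [5,6] length 2
  Position 7 ('a'): window [5,7] length 3
  Position 8 ('g'): window [5,8] length 4
  Position 9 ('b'): window [5,9] length 5 -- new best
  Position 10 ('a'): repeat (last at 7), move window start to 8
  Position 10 ('a'): window [8,10] length 3
Longest substring with no repeats: "cfagb" with length 5

5


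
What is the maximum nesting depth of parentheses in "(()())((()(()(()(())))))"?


Input: "(()())((()(()(()(())))))"
Tracking depth:
  Position 0 '(': depth becomes 1
  Position 1 '(': depth becomes 2
  Position 2 ')': depth becomes 1
  Position 3 '(': depth becomes 2
  Position 4 ')': depth becomes 1
  Position 5 ')': depth becomes 0
  Position 6 '(': depth becomes 1
  Position 7 '(': depth becomes 2
  Position 8 '(': depth becomes 3
  Position 9 ')': depth becomes 2
  Position 10 '(': depth becomes 3
  Position 11 '(': depth becomes 4
  Position 12 ')': depth becomes 3
  Position 13 '(': depth becomes 4
  Position 14 '(': depth becomes 5
  Position 15 ')': depth becomes 4
  Position 16 '(': depth becomes 5
  Position 17 '(': depth becomes 6
  Position 18 ')': depth becomes 5
  Position 19 ')': depth becomes 4
  Position 20 ')': depth becomes 3
  Position 21 ')': depth becomes 2
  Position 22 ')': depth becomes 1
  Position 23 ')': depth becomes 0
Maximum depth reached: 6

6


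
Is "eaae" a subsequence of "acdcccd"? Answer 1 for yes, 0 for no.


Check if "eaae" is a subsequence of "acdcccd"
Greedy scan:
  Position 0 ('a'): no match needed
  Position 1 ('c'): no match needed
  Position 2 ('d'): no match needed
  Position 3 ('c'): no match needed
  Position 4 ('c'): no match needed
  Position 5 ('c'): no match needed
  Position 6 ('d'): no match needed
Only matched 0/4 characters => not a subsequence

0


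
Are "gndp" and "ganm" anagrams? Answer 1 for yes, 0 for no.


Strings: "gndp", "ganm"
Sorted first:  dgnp
Sorted second: agmn
Differ at position 0: 'd' vs 'a' => not anagrams

0


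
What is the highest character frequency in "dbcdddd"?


Input: dbcdddd
Character counts:
  'b': 1
  'c': 1
  'd': 5
Maximum frequency: 5

5


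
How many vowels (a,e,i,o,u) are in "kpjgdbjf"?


Input: kpjgdbjf
Checking each character:
  'k' at position 0: consonant
  'p' at position 1: consonant
  'j' at position 2: consonant
  'g' at position 3: consonant
  'd' at position 4: consonant
  'b' at position 5: consonant
  'j' at position 6: consonant
  'f' at position 7: consonant
Total vowels: 0

0


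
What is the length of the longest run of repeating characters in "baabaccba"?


Input: "baabaccba"
Scanning for longest run:
  Position 1 ('a'): new char, reset run to 1
  Position 2 ('a'): continues run of 'a', length=2
  Position 3 ('b'): new char, reset run to 1
  Position 4 ('a'): new char, reset run to 1
  Position 5 ('c'): new char, reset run to 1
  Position 6 ('c'): continues run of 'c', length=2
  Position 7 ('b'): new char, reset run to 1
  Position 8 ('a'): new char, reset run to 1
Longest run: 'a' with length 2

2


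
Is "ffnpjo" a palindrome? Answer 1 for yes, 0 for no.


Input: ffnpjo
Reversed: ojpnff
  Compare pos 0 ('f') with pos 5 ('o'): MISMATCH
  Compare pos 1 ('f') with pos 4 ('j'): MISMATCH
  Compare pos 2 ('n') with pos 3 ('p'): MISMATCH
Result: not a palindrome

0


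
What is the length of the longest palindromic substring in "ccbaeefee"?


Input: "ccbaeefee"
Checking substrings for palindromes:
  [4:9] "eefee" (len 5) => palindrome
  [5:8] "efe" (len 3) => palindrome
  [0:2] "cc" (len 2) => palindrome
  [4:6] "ee" (len 2) => palindrome
  [7:9] "ee" (len 2) => palindrome
Longest palindromic substring: "eefee" with length 5

5


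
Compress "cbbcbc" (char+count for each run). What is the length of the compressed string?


Input: cbbcbc
Runs:
  'c' x 1 => "c1"
  'b' x 2 => "b2"
  'c' x 1 => "c1"
  'b' x 1 => "b1"
  'c' x 1 => "c1"
Compressed: "c1b2c1b1c1"
Compressed length: 10

10


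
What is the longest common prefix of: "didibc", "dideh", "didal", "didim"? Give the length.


Words: didibc, dideh, didal, didim
  Position 0: all 'd' => match
  Position 1: all 'i' => match
  Position 2: all 'd' => match
  Position 3: ('i', 'e', 'a', 'i') => mismatch, stop
LCP = "did" (length 3)

3


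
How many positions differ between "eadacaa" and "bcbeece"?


Comparing "eadacaa" and "bcbeece" position by position:
  Position 0: 'e' vs 'b' => DIFFER
  Position 1: 'a' vs 'c' => DIFFER
  Position 2: 'd' vs 'b' => DIFFER
  Position 3: 'a' vs 'e' => DIFFER
  Position 4: 'c' vs 'e' => DIFFER
  Position 5: 'a' vs 'c' => DIFFER
  Position 6: 'a' vs 'e' => DIFFER
Positions that differ: 7

7


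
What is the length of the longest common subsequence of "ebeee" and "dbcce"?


LCS of "ebeee" and "dbcce"
DP table:
           d    b    c    c    e
      0    0    0    0    0    0
  e   0    0    0    0    0    1
  b   0    0    1    1    1    1
  e   0    0    1    1    1    2
  e   0    0    1    1    1    2
  e   0    0    1    1    1    2
LCS length = dp[5][5] = 2

2


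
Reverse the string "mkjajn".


Input: mkjajn
Reading characters right to left:
  Position 5: 'n'
  Position 4: 'j'
  Position 3: 'a'
  Position 2: 'j'
  Position 1: 'k'
  Position 0: 'm'
Reversed: njajkm

njajkm


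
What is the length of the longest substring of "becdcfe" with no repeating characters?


Input: "becdcfe"
Sliding window (track last position of each char):
  Position 0 ('b'): window [0,0] length 1 -- new best
  Position 1 ('e'): window [0,1] length 2 -- new best
  Position 2 ('c'): window [0,2] length 3 -- new best
  Position 3 ('d'): window [0,3] length 4 -- new best
  Position 4 ('c'): repeat (last at 2), move window start to 3
  Position 4 ('c'): window [3,4] length 2
  Position 5 ('f'): window [3,5] length 3
  Position 6 ('e'): window [3,6] length 4
Longest substring with no repeats: "becd" with length 4

4


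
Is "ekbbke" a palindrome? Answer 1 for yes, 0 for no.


Input: ekbbke
Reversed: ekbbke
  Compare pos 0 ('e') with pos 5 ('e'): match
  Compare pos 1 ('k') with pos 4 ('k'): match
  Compare pos 2 ('b') with pos 3 ('b'): match
Result: palindrome

1


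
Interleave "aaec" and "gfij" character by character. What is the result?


Interleaving "aaec" and "gfij":
  Position 0: 'a' from first, 'g' from second => "ag"
  Position 1: 'a' from first, 'f' from second => "af"
  Position 2: 'e' from first, 'i' from second => "ei"
  Position 3: 'c' from first, 'j' from second => "cj"
Result: agafeicj

agafeicj


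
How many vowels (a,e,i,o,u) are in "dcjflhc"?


Input: dcjflhc
Checking each character:
  'd' at position 0: consonant
  'c' at position 1: consonant
  'j' at position 2: consonant
  'f' at position 3: consonant
  'l' at position 4: consonant
  'h' at position 5: consonant
  'c' at position 6: consonant
Total vowels: 0

0


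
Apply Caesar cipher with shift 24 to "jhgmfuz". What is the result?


Caesar cipher: shift "jhgmfuz" by 24
  'j' (pos 9) + 24 = pos 7 = 'h'
  'h' (pos 7) + 24 = pos 5 = 'f'
  'g' (pos 6) + 24 = pos 4 = 'e'
  'm' (pos 12) + 24 = pos 10 = 'k'
  'f' (pos 5) + 24 = pos 3 = 'd'
  'u' (pos 20) + 24 = pos 18 = 's'
  'z' (pos 25) + 24 = pos 23 = 'x'
Result: hfekdsx

hfekdsx


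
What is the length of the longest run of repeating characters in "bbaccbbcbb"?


Input: "bbaccbbcbb"
Scanning for longest run:
  Position 1 ('b'): continues run of 'b', length=2
  Position 2 ('a'): new char, reset run to 1
  Position 3 ('c'): new char, reset run to 1
  Position 4 ('c'): continues run of 'c', length=2
  Position 5 ('b'): new char, reset run to 1
  Position 6 ('b'): continues run of 'b', length=2
  Position 7 ('c'): new char, reset run to 1
  Position 8 ('b'): new char, reset run to 1
  Position 9 ('b'): continues run of 'b', length=2
Longest run: 'b' with length 2

2


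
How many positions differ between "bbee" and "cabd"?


Comparing "bbee" and "cabd" position by position:
  Position 0: 'b' vs 'c' => DIFFER
  Position 1: 'b' vs 'a' => DIFFER
  Position 2: 'e' vs 'b' => DIFFER
  Position 3: 'e' vs 'd' => DIFFER
Positions that differ: 4

4


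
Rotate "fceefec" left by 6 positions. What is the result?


Input: "fceefec", rotate left by 6
First 6 characters: "fceefe"
Remaining characters: "c"
Concatenate remaining + first: "c" + "fceefe" = "cfceefe"

cfceefe


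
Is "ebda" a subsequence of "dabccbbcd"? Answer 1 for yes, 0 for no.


Check if "ebda" is a subsequence of "dabccbbcd"
Greedy scan:
  Position 0 ('d'): no match needed
  Position 1 ('a'): no match needed
  Position 2 ('b'): no match needed
  Position 3 ('c'): no match needed
  Position 4 ('c'): no match needed
  Position 5 ('b'): no match needed
  Position 6 ('b'): no match needed
  Position 7 ('c'): no match needed
  Position 8 ('d'): no match needed
Only matched 0/4 characters => not a subsequence

0


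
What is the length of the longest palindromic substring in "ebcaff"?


Input: "ebcaff"
Checking substrings for palindromes:
  [4:6] "ff" (len 2) => palindrome
Longest palindromic substring: "ff" with length 2

2


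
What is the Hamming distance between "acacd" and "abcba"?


Comparing "acacd" and "abcba" position by position:
  Position 0: 'a' vs 'a' => same
  Position 1: 'c' vs 'b' => differ
  Position 2: 'a' vs 'c' => differ
  Position 3: 'c' vs 'b' => differ
  Position 4: 'd' vs 'a' => differ
Total differences (Hamming distance): 4

4


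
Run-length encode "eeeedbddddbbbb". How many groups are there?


Input: eeeedbddddbbbb
Scanning for consecutive runs:
  Group 1: 'e' x 4 (positions 0-3)
  Group 2: 'd' x 1 (positions 4-4)
  Group 3: 'b' x 1 (positions 5-5)
  Group 4: 'd' x 4 (positions 6-9)
  Group 5: 'b' x 4 (positions 10-13)
Total groups: 5

5


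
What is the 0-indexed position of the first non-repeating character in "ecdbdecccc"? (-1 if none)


Input: ecdbdecccc
Character frequencies:
  'b': 1
  'c': 5
  'd': 2
  'e': 2
Scanning left to right for freq == 1:
  Position 0 ('e'): freq=2, skip
  Position 1 ('c'): freq=5, skip
  Position 2 ('d'): freq=2, skip
  Position 3 ('b'): unique! => answer = 3

3


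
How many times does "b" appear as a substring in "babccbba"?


Searching for "b" in "babccbba"
Scanning each position:
  Position 0: "b" => MATCH
  Position 1: "a" => no
  Position 2: "b" => MATCH
  Position 3: "c" => no
  Position 4: "c" => no
  Position 5: "b" => MATCH
  Position 6: "b" => MATCH
  Position 7: "a" => no
Total occurrences: 4

4


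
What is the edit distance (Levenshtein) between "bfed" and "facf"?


Computing edit distance: "bfed" -> "facf"
DP table:
           f    a    c    f
      0    1    2    3    4
  b   1    1    2    3    4
  f   2    1    2    3    3
  e   3    2    2    3    4
  d   4    3    3    3    4
Edit distance = dp[4][4] = 4

4


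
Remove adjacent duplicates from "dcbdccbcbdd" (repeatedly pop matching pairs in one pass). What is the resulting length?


Input: dcbdccbcbdd
Stack-based adjacent duplicate removal:
  Read 'd': push. Stack: d
  Read 'c': push. Stack: dc
  Read 'b': push. Stack: dcb
  Read 'd': push. Stack: dcbd
  Read 'c': push. Stack: dcbdc
  Read 'c': matches stack top 'c' => pop. Stack: dcbd
  Read 'b': push. Stack: dcbdb
  Read 'c': push. Stack: dcbdbc
  Read 'b': push. Stack: dcbdbcb
  Read 'd': push. Stack: dcbdbcbd
  Read 'd': matches stack top 'd' => pop. Stack: dcbdbcb
Final stack: "dcbdbcb" (length 7)

7


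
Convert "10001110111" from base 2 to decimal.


Input: "10001110111" in base 2
Positional expansion:
  Digit '1' (value 1) x 2^10 = 1024
  Digit '0' (value 0) x 2^9 = 0
  Digit '0' (value 0) x 2^8 = 0
  Digit '0' (value 0) x 2^7 = 0
  Digit '1' (value 1) x 2^6 = 64
  Digit '1' (value 1) x 2^5 = 32
  Digit '1' (value 1) x 2^4 = 16
  Digit '0' (value 0) x 2^3 = 0
  Digit '1' (value 1) x 2^2 = 4
  Digit '1' (value 1) x 2^1 = 2
  Digit '1' (value 1) x 2^0 = 1
Sum = 1143

1143


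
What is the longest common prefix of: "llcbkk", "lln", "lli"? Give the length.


Words: llcbkk, lln, lli
  Position 0: all 'l' => match
  Position 1: all 'l' => match
  Position 2: ('c', 'n', 'i') => mismatch, stop
LCP = "ll" (length 2)

2


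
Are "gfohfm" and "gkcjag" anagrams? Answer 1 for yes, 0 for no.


Strings: "gfohfm", "gkcjag"
Sorted first:  ffghmo
Sorted second: acggjk
Differ at position 0: 'f' vs 'a' => not anagrams

0


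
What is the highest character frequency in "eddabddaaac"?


Input: eddabddaaac
Character counts:
  'a': 4
  'b': 1
  'c': 1
  'd': 4
  'e': 1
Maximum frequency: 4

4


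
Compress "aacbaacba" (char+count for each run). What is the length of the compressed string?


Input: aacbaacba
Runs:
  'a' x 2 => "a2"
  'c' x 1 => "c1"
  'b' x 1 => "b1"
  'a' x 2 => "a2"
  'c' x 1 => "c1"
  'b' x 1 => "b1"
  'a' x 1 => "a1"
Compressed: "a2c1b1a2c1b1a1"
Compressed length: 14

14


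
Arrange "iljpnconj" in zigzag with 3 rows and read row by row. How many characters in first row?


Zigzag "iljpnconj" into 3 rows:
Placing characters:
  'i' => row 0
  'l' => row 1
  'j' => row 2
  'p' => row 1
  'n' => row 0
  'c' => row 1
  'o' => row 2
  'n' => row 1
  'j' => row 0
Rows:
  Row 0: "inj"
  Row 1: "lpcn"
  Row 2: "jo"
First row length: 3

3


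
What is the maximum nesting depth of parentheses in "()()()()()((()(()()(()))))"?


Input: "()()()()()((()(()()(()))))"
Tracking depth:
  Position 0 '(': depth becomes 1
  Position 1 ')': depth becomes 0
  Position 2 '(': depth becomes 1
  Position 3 ')': depth becomes 0
  Position 4 '(': depth becomes 1
  Position 5 ')': depth becomes 0
  Position 6 '(': depth becomes 1
  Position 7 ')': depth becomes 0
  Position 8 '(': depth becomes 1
  Position 9 ')': depth becomes 0
  Position 10 '(': depth becomes 1
  Position 11 '(': depth becomes 2
  Position 12 '(': depth becomes 3
  Position 13 ')': depth becomes 2
  Position 14 '(': depth becomes 3
  Position 15 '(': depth becomes 4
  Position 16 ')': depth becomes 3
  Position 17 '(': depth becomes 4
  Position 18 ')': depth becomes 3
  Position 19 '(': depth becomes 4
  Position 20 '(': depth becomes 5
  Position 21 ')': depth becomes 4
  Position 22 ')': depth becomes 3
  Position 23 ')': depth becomes 2
  Position 24 ')': depth becomes 1
  Position 25 ')': depth becomes 0
Maximum depth reached: 5

5
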